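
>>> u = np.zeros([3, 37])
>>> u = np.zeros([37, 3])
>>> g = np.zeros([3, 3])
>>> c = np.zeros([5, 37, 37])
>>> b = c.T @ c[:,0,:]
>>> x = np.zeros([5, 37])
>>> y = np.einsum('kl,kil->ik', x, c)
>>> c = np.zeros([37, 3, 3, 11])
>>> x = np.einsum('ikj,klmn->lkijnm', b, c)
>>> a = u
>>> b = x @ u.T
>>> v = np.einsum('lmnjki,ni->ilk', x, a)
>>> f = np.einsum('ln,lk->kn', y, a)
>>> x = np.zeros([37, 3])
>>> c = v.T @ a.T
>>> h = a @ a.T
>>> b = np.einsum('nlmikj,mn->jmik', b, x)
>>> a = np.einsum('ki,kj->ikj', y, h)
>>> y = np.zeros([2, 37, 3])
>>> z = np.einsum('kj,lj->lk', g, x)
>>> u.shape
(37, 3)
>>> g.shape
(3, 3)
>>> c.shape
(11, 3, 37)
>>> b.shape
(37, 37, 37, 11)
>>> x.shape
(37, 3)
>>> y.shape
(2, 37, 3)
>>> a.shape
(5, 37, 37)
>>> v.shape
(3, 3, 11)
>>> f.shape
(3, 5)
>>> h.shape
(37, 37)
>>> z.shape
(37, 3)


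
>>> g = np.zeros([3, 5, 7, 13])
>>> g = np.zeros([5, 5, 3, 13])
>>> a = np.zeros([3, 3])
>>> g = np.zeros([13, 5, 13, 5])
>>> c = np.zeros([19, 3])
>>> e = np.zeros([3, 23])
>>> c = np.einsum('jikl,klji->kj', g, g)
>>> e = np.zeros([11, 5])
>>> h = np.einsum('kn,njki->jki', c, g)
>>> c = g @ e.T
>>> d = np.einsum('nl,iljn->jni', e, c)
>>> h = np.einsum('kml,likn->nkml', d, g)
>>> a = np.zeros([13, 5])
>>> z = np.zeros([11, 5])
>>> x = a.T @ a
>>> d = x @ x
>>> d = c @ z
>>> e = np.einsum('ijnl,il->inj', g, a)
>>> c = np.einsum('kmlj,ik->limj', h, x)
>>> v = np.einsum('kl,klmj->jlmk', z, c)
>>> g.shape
(13, 5, 13, 5)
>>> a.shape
(13, 5)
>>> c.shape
(11, 5, 13, 13)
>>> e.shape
(13, 13, 5)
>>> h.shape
(5, 13, 11, 13)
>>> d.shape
(13, 5, 13, 5)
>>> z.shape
(11, 5)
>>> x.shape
(5, 5)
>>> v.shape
(13, 5, 13, 11)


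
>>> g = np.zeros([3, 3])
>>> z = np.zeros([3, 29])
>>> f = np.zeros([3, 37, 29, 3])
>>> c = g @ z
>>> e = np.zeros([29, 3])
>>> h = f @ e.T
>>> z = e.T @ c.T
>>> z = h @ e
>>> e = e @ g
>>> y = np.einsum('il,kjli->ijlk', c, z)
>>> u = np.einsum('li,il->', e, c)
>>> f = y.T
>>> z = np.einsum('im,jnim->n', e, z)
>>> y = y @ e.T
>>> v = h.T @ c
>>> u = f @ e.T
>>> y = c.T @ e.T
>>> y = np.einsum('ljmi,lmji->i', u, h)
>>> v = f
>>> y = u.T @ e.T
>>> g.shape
(3, 3)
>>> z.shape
(37,)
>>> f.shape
(3, 29, 37, 3)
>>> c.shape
(3, 29)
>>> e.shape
(29, 3)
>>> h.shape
(3, 37, 29, 29)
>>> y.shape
(29, 37, 29, 29)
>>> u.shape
(3, 29, 37, 29)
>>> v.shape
(3, 29, 37, 3)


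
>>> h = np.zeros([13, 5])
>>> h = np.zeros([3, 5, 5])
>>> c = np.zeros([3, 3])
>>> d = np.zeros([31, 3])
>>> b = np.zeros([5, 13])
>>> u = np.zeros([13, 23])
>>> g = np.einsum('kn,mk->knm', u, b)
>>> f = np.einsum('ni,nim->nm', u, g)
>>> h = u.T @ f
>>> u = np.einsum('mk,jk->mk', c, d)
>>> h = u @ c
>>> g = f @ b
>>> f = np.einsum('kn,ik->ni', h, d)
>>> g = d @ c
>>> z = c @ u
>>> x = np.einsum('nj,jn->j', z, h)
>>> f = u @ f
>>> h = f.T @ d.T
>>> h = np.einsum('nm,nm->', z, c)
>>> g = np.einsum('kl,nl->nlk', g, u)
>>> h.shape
()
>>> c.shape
(3, 3)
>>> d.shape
(31, 3)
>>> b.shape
(5, 13)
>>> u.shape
(3, 3)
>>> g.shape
(3, 3, 31)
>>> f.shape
(3, 31)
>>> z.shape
(3, 3)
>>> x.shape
(3,)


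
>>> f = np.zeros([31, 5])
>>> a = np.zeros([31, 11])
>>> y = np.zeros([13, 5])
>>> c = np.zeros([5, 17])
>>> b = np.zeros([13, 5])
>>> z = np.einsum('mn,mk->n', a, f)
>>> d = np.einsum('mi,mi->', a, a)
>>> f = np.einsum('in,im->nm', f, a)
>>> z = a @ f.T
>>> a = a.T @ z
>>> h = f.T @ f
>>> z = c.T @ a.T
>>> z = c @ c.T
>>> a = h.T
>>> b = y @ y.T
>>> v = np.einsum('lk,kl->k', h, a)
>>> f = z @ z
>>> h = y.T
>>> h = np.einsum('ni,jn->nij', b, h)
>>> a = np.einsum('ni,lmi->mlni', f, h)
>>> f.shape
(5, 5)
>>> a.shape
(13, 13, 5, 5)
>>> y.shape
(13, 5)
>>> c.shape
(5, 17)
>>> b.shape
(13, 13)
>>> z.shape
(5, 5)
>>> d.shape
()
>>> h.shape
(13, 13, 5)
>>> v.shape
(11,)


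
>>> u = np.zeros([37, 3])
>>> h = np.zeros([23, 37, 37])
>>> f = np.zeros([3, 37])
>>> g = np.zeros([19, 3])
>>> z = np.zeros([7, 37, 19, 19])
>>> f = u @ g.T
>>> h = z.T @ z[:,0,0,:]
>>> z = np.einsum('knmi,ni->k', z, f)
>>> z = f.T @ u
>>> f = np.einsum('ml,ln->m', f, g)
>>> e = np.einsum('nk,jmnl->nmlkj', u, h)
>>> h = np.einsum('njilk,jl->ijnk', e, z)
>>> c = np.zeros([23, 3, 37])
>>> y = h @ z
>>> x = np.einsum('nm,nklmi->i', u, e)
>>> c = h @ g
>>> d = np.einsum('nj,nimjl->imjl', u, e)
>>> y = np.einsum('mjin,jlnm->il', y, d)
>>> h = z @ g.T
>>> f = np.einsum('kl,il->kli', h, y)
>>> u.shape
(37, 3)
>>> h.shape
(19, 19)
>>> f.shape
(19, 19, 37)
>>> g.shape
(19, 3)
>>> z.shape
(19, 3)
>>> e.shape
(37, 19, 19, 3, 19)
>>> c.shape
(19, 19, 37, 3)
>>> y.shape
(37, 19)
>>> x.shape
(19,)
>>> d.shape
(19, 19, 3, 19)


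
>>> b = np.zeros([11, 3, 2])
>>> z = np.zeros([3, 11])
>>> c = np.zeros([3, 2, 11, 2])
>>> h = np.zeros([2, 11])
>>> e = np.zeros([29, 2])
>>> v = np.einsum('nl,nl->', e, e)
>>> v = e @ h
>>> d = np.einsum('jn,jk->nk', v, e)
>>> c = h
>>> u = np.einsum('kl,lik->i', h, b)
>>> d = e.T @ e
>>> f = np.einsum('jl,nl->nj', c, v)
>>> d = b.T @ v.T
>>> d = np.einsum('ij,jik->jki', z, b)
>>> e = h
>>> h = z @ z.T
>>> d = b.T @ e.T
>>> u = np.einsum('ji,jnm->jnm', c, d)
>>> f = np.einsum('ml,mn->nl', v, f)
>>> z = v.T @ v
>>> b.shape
(11, 3, 2)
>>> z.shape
(11, 11)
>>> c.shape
(2, 11)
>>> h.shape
(3, 3)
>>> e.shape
(2, 11)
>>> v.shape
(29, 11)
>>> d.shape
(2, 3, 2)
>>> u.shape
(2, 3, 2)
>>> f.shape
(2, 11)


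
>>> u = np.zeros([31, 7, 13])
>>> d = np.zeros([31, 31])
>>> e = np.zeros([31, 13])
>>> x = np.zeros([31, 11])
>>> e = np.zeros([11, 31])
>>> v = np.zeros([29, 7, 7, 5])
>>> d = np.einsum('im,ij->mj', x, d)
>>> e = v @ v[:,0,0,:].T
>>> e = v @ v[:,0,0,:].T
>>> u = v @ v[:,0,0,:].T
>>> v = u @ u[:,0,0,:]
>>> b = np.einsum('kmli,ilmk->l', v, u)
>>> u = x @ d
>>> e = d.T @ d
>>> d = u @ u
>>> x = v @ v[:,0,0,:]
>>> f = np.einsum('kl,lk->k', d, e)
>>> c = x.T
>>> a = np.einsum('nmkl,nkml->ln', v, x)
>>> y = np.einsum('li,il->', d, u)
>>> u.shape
(31, 31)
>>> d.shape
(31, 31)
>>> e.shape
(31, 31)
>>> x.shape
(29, 7, 7, 29)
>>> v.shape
(29, 7, 7, 29)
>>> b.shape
(7,)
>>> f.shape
(31,)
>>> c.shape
(29, 7, 7, 29)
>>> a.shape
(29, 29)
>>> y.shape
()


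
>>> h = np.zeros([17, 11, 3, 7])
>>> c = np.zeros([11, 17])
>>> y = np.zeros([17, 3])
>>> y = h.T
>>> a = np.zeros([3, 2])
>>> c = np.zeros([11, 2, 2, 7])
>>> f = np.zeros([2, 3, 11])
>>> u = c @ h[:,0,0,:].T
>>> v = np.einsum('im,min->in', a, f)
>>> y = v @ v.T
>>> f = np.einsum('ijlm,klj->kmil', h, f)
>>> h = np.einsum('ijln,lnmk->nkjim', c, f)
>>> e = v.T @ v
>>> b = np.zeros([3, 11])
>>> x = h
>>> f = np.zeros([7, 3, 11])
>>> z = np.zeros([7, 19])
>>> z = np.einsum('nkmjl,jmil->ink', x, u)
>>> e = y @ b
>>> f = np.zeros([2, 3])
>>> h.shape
(7, 3, 2, 11, 17)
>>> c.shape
(11, 2, 2, 7)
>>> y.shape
(3, 3)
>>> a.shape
(3, 2)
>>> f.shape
(2, 3)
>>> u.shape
(11, 2, 2, 17)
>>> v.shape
(3, 11)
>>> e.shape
(3, 11)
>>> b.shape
(3, 11)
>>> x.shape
(7, 3, 2, 11, 17)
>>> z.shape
(2, 7, 3)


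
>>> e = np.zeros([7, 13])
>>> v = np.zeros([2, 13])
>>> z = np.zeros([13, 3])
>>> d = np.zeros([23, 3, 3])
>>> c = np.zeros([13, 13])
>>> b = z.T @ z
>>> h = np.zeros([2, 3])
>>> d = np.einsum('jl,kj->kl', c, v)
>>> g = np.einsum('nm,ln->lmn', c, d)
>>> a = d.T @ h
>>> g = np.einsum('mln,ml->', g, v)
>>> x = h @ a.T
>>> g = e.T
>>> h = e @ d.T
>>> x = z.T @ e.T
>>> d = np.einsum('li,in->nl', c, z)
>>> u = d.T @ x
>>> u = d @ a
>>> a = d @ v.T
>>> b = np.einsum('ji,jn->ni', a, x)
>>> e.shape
(7, 13)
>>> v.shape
(2, 13)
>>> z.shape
(13, 3)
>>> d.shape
(3, 13)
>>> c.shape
(13, 13)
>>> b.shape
(7, 2)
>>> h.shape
(7, 2)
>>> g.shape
(13, 7)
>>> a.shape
(3, 2)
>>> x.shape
(3, 7)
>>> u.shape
(3, 3)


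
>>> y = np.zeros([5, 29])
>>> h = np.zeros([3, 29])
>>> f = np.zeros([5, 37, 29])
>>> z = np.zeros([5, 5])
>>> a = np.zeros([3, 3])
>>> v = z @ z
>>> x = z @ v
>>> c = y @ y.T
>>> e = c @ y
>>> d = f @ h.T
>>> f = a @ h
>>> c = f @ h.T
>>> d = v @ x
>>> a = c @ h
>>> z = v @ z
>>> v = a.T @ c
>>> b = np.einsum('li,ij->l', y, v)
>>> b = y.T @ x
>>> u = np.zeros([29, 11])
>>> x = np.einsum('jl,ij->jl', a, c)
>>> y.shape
(5, 29)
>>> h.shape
(3, 29)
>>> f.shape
(3, 29)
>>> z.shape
(5, 5)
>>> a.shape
(3, 29)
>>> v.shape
(29, 3)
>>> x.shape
(3, 29)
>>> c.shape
(3, 3)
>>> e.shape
(5, 29)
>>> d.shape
(5, 5)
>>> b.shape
(29, 5)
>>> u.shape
(29, 11)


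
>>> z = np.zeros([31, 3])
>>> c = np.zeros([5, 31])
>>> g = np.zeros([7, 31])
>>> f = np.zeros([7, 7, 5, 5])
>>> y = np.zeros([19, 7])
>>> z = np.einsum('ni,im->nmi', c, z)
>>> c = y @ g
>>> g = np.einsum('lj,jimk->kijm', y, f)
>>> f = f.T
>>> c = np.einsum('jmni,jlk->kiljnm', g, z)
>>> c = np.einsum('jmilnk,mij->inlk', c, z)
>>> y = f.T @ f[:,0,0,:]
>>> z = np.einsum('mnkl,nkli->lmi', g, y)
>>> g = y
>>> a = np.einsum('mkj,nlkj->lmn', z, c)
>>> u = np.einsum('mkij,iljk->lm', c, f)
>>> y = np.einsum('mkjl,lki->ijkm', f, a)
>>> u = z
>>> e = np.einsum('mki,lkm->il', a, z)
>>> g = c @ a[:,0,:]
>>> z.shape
(5, 5, 7)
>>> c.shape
(3, 7, 5, 7)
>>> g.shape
(3, 7, 5, 3)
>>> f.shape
(5, 5, 7, 7)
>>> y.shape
(3, 7, 5, 5)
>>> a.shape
(7, 5, 3)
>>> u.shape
(5, 5, 7)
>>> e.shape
(3, 5)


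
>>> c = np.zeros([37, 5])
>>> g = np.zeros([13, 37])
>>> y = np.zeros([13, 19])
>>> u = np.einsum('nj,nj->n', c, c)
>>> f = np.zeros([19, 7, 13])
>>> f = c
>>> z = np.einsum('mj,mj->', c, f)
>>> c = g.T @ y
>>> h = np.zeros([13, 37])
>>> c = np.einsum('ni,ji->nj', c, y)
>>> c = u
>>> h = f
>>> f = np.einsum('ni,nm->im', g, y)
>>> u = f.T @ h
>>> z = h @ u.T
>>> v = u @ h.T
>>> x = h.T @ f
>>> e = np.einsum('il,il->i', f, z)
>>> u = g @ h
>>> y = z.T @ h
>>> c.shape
(37,)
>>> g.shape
(13, 37)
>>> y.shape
(19, 5)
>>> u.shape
(13, 5)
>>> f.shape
(37, 19)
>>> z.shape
(37, 19)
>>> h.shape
(37, 5)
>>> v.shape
(19, 37)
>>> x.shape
(5, 19)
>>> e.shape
(37,)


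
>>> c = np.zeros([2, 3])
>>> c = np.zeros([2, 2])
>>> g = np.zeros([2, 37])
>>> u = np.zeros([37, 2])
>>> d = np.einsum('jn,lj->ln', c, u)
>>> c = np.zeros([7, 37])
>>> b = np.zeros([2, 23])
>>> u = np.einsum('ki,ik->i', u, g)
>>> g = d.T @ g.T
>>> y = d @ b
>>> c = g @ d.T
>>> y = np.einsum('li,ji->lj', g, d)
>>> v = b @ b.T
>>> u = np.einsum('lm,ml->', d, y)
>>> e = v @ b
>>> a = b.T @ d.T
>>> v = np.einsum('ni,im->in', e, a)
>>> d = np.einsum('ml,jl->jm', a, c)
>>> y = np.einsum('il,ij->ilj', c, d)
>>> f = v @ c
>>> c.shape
(2, 37)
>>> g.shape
(2, 2)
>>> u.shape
()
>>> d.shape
(2, 23)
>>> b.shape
(2, 23)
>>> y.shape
(2, 37, 23)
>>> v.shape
(23, 2)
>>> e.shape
(2, 23)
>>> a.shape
(23, 37)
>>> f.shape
(23, 37)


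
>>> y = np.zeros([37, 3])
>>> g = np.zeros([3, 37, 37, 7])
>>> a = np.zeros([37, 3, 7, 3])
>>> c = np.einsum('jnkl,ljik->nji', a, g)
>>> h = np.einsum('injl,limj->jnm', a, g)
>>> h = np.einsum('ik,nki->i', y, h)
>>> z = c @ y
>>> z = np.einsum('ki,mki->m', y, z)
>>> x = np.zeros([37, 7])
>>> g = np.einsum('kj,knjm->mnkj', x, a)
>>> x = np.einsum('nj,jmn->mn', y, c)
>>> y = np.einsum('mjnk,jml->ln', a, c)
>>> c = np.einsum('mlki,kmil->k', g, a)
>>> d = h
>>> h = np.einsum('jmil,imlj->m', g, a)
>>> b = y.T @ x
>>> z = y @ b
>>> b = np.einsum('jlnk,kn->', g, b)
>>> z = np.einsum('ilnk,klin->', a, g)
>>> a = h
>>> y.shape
(37, 7)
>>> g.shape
(3, 3, 37, 7)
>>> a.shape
(3,)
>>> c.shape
(37,)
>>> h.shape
(3,)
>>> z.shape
()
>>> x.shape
(37, 37)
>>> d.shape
(37,)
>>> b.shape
()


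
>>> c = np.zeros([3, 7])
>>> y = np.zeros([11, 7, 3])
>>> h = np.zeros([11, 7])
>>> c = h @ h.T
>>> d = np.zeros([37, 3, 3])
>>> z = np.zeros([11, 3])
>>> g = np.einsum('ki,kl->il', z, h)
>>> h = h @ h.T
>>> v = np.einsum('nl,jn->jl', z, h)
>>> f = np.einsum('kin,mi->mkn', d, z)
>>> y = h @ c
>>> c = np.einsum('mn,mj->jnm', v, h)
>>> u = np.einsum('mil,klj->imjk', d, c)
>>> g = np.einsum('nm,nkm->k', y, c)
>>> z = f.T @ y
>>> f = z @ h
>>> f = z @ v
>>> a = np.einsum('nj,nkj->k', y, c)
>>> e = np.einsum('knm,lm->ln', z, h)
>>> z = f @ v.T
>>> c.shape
(11, 3, 11)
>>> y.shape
(11, 11)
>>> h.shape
(11, 11)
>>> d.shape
(37, 3, 3)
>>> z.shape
(3, 37, 11)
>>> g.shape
(3,)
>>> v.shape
(11, 3)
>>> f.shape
(3, 37, 3)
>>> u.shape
(3, 37, 11, 11)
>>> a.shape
(3,)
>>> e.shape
(11, 37)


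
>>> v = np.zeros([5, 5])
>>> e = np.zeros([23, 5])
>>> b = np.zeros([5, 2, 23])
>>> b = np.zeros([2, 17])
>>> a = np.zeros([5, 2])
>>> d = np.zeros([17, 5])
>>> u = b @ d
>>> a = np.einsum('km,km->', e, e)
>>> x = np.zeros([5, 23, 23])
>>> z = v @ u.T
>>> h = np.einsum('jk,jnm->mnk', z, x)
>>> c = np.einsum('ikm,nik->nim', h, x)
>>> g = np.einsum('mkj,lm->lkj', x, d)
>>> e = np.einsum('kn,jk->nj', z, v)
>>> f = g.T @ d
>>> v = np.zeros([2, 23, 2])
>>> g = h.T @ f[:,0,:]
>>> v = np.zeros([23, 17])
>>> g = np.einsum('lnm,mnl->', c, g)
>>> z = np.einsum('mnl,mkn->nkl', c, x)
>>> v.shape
(23, 17)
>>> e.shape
(2, 5)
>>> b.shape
(2, 17)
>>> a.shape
()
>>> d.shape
(17, 5)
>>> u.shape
(2, 5)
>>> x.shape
(5, 23, 23)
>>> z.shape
(23, 23, 2)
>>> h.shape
(23, 23, 2)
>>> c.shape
(5, 23, 2)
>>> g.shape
()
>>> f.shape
(23, 23, 5)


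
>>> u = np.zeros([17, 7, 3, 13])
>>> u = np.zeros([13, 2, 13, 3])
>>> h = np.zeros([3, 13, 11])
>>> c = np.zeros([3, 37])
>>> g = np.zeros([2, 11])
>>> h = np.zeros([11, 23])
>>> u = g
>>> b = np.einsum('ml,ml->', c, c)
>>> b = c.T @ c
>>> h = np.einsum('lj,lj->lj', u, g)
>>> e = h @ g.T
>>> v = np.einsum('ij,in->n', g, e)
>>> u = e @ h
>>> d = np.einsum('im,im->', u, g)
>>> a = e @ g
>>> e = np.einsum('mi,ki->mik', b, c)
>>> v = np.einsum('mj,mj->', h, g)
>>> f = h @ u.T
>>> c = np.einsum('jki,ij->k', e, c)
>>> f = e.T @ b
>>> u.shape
(2, 11)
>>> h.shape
(2, 11)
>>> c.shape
(37,)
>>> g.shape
(2, 11)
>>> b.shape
(37, 37)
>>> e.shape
(37, 37, 3)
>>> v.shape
()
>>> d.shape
()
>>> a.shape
(2, 11)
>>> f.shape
(3, 37, 37)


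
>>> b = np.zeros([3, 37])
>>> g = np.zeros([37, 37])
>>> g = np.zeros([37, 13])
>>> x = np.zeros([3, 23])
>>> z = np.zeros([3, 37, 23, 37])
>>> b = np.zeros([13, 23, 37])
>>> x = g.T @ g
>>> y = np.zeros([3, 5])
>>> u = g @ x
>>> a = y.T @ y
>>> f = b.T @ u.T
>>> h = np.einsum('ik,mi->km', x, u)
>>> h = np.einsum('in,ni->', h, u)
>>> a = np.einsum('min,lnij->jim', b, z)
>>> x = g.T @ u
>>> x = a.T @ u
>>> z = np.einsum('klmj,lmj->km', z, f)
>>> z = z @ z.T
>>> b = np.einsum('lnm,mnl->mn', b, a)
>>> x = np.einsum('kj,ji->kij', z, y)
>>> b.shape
(37, 23)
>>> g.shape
(37, 13)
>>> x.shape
(3, 5, 3)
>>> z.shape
(3, 3)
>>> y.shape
(3, 5)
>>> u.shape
(37, 13)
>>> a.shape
(37, 23, 13)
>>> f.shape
(37, 23, 37)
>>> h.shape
()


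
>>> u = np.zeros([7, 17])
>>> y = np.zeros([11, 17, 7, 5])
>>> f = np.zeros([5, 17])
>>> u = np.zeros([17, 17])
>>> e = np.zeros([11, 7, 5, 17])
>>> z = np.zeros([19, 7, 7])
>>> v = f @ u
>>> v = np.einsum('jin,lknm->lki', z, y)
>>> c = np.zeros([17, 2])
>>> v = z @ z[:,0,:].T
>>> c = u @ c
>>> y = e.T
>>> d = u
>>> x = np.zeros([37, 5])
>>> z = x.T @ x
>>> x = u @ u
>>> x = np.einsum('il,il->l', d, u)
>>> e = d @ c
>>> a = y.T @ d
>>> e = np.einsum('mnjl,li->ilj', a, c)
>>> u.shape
(17, 17)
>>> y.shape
(17, 5, 7, 11)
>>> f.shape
(5, 17)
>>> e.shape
(2, 17, 5)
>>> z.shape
(5, 5)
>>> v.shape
(19, 7, 19)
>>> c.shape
(17, 2)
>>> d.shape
(17, 17)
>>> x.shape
(17,)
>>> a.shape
(11, 7, 5, 17)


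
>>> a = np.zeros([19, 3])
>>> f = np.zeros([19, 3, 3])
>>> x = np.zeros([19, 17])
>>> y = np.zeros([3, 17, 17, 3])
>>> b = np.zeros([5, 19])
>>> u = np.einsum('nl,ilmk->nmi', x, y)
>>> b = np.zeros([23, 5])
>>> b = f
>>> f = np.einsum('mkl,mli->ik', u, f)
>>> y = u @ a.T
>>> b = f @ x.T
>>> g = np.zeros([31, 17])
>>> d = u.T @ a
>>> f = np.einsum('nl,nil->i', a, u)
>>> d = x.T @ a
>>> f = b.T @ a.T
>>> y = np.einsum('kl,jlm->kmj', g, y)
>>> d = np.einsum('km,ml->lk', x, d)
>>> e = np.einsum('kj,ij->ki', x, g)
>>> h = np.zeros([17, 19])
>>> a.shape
(19, 3)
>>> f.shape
(19, 19)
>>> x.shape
(19, 17)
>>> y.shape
(31, 19, 19)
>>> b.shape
(3, 19)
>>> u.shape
(19, 17, 3)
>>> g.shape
(31, 17)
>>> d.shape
(3, 19)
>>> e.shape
(19, 31)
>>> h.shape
(17, 19)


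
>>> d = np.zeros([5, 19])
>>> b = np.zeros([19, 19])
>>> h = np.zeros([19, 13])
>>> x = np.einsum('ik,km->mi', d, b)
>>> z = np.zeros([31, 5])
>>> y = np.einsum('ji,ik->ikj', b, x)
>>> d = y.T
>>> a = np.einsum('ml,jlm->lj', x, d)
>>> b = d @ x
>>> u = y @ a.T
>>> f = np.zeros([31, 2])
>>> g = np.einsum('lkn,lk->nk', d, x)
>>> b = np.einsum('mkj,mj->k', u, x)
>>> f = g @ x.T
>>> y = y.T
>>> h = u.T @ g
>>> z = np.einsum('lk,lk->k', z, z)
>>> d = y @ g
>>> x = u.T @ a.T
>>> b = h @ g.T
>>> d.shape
(19, 5, 5)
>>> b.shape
(5, 5, 19)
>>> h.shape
(5, 5, 5)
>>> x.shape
(5, 5, 5)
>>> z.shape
(5,)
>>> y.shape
(19, 5, 19)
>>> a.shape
(5, 19)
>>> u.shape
(19, 5, 5)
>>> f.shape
(19, 19)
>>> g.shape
(19, 5)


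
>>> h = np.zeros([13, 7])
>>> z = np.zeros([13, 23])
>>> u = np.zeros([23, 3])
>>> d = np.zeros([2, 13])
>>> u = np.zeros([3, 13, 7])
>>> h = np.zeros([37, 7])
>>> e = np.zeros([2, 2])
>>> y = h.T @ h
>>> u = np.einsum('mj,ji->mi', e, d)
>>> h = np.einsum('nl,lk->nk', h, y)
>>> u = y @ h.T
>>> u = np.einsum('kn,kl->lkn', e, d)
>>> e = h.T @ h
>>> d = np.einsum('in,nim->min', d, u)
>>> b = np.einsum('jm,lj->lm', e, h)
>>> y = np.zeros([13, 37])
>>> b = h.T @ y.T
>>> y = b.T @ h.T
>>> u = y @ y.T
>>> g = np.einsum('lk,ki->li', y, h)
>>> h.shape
(37, 7)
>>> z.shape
(13, 23)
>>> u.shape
(13, 13)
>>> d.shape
(2, 2, 13)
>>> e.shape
(7, 7)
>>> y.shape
(13, 37)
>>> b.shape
(7, 13)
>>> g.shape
(13, 7)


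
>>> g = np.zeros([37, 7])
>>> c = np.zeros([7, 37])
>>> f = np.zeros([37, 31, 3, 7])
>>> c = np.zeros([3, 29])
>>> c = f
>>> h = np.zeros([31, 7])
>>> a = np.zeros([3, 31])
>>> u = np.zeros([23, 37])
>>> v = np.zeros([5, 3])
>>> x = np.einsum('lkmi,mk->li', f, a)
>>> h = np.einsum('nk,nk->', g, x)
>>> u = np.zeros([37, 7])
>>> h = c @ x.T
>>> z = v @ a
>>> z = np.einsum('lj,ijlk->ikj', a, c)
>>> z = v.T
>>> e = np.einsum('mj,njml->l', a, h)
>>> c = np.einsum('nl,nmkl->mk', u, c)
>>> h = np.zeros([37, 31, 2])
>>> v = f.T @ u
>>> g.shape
(37, 7)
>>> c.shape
(31, 3)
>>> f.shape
(37, 31, 3, 7)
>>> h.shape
(37, 31, 2)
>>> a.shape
(3, 31)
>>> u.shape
(37, 7)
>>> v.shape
(7, 3, 31, 7)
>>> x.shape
(37, 7)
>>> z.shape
(3, 5)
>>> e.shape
(37,)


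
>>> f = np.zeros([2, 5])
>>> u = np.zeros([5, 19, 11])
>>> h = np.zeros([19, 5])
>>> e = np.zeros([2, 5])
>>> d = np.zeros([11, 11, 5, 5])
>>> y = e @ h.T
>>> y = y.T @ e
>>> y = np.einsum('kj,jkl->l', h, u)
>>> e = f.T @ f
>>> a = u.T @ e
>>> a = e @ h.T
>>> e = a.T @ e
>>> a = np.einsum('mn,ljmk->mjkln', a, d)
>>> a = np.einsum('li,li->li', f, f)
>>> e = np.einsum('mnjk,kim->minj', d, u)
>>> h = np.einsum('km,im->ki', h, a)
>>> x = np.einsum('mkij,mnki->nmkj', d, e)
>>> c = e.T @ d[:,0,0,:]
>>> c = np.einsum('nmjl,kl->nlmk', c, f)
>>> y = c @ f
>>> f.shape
(2, 5)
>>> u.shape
(5, 19, 11)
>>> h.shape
(19, 2)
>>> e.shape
(11, 19, 11, 5)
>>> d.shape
(11, 11, 5, 5)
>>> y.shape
(5, 5, 11, 5)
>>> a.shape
(2, 5)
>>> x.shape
(19, 11, 11, 5)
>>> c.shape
(5, 5, 11, 2)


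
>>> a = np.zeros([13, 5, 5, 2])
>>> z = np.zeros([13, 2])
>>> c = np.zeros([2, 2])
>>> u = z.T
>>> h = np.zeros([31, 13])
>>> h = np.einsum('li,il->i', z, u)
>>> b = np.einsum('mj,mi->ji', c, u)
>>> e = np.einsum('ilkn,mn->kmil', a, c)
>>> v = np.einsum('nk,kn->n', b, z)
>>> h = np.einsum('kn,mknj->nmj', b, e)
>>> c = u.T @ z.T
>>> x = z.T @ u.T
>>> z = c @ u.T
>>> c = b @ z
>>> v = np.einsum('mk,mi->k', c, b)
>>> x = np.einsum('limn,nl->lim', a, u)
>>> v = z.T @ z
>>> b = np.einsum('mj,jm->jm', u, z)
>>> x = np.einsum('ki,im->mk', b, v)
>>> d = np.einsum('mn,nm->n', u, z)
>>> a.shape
(13, 5, 5, 2)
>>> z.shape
(13, 2)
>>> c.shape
(2, 2)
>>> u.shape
(2, 13)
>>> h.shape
(13, 5, 5)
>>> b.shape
(13, 2)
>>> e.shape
(5, 2, 13, 5)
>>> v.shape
(2, 2)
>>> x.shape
(2, 13)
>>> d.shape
(13,)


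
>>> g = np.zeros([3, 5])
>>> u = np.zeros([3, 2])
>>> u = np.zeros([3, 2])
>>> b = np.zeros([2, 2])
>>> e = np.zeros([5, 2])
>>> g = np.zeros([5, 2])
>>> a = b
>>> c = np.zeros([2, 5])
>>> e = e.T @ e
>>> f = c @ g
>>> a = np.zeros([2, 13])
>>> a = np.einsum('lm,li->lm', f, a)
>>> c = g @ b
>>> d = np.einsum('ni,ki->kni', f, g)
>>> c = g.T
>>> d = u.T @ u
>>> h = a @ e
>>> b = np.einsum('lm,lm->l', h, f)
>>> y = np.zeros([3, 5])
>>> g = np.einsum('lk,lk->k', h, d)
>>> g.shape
(2,)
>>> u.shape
(3, 2)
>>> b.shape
(2,)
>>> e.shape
(2, 2)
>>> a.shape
(2, 2)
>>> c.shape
(2, 5)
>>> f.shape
(2, 2)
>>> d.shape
(2, 2)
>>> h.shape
(2, 2)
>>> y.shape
(3, 5)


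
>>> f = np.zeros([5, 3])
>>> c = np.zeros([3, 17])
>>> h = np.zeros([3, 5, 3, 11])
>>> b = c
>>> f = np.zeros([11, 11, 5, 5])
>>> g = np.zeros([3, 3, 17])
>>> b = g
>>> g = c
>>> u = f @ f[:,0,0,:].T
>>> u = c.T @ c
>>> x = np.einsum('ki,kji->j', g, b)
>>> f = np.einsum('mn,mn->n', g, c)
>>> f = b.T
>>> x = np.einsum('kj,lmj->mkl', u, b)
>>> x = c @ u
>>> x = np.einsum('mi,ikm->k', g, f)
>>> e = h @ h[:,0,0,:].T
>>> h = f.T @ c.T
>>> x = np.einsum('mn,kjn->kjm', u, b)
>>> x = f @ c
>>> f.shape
(17, 3, 3)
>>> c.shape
(3, 17)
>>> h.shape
(3, 3, 3)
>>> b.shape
(3, 3, 17)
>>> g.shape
(3, 17)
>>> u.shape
(17, 17)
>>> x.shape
(17, 3, 17)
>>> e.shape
(3, 5, 3, 3)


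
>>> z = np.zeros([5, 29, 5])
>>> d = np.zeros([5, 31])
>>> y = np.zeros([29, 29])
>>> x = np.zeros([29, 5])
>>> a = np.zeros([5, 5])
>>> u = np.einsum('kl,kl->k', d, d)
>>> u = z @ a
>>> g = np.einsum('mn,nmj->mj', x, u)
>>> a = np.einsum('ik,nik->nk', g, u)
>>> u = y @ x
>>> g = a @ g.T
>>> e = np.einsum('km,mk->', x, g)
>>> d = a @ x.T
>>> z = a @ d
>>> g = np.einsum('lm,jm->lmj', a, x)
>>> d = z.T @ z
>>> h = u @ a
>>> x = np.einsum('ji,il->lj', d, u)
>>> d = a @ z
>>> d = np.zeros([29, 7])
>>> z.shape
(5, 29)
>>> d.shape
(29, 7)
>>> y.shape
(29, 29)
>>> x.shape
(5, 29)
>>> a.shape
(5, 5)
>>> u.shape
(29, 5)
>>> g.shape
(5, 5, 29)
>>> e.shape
()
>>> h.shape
(29, 5)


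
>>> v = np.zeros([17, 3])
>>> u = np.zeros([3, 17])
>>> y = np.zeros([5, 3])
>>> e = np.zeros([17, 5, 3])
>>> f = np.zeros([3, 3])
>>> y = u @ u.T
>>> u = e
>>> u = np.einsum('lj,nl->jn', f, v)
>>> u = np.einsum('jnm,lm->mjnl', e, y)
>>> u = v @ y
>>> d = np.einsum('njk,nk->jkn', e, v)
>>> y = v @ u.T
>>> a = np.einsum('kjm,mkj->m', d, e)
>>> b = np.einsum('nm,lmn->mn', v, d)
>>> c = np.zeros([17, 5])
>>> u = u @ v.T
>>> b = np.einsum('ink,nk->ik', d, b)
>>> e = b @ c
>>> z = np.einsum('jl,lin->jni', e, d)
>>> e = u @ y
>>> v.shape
(17, 3)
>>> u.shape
(17, 17)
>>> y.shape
(17, 17)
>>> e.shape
(17, 17)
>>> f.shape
(3, 3)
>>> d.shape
(5, 3, 17)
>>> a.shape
(17,)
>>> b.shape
(5, 17)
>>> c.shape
(17, 5)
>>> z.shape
(5, 17, 3)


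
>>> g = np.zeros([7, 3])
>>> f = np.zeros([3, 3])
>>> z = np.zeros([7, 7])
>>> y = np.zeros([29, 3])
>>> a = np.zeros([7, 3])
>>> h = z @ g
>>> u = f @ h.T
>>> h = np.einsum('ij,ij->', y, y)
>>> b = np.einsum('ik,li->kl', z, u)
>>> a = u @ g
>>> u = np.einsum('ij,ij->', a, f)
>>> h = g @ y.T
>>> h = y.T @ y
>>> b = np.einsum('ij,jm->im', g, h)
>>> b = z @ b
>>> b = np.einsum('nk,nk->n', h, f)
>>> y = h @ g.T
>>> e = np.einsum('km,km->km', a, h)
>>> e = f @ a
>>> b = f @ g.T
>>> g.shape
(7, 3)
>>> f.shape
(3, 3)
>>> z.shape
(7, 7)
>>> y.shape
(3, 7)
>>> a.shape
(3, 3)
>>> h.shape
(3, 3)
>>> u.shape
()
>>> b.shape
(3, 7)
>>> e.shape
(3, 3)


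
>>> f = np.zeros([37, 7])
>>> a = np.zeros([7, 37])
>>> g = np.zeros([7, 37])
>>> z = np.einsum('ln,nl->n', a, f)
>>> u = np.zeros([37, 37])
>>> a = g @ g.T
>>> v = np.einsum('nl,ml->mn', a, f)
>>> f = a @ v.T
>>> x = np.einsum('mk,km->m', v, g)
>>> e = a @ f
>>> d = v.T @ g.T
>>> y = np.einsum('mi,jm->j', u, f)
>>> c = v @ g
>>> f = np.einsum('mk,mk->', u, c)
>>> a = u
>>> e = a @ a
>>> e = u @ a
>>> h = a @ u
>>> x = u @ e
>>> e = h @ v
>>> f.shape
()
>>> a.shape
(37, 37)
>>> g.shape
(7, 37)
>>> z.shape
(37,)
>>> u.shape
(37, 37)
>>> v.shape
(37, 7)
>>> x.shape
(37, 37)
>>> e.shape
(37, 7)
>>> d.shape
(7, 7)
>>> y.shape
(7,)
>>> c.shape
(37, 37)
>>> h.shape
(37, 37)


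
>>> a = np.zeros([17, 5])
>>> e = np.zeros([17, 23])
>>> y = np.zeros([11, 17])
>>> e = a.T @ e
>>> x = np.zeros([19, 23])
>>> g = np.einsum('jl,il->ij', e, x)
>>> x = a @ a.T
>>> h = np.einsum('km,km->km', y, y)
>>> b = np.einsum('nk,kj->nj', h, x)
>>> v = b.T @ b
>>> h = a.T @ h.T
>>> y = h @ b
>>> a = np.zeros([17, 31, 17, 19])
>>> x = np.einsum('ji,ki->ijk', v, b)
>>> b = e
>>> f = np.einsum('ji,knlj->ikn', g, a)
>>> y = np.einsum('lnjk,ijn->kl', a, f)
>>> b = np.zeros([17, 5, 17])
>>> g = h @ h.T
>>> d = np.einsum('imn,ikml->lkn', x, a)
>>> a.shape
(17, 31, 17, 19)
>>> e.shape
(5, 23)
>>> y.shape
(19, 17)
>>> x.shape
(17, 17, 11)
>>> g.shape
(5, 5)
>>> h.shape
(5, 11)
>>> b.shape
(17, 5, 17)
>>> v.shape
(17, 17)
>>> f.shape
(5, 17, 31)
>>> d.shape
(19, 31, 11)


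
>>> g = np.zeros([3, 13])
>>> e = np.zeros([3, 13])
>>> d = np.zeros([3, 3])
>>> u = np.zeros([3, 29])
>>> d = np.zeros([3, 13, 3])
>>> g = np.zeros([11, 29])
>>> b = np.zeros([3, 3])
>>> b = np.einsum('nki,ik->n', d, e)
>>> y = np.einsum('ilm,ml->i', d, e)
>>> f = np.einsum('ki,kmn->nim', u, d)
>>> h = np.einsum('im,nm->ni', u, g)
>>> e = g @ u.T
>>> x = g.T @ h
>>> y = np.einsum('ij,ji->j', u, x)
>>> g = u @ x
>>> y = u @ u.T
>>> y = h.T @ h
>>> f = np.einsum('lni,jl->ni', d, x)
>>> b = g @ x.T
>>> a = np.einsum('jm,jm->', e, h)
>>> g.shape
(3, 3)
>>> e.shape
(11, 3)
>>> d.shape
(3, 13, 3)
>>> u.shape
(3, 29)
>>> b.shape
(3, 29)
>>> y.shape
(3, 3)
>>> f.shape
(13, 3)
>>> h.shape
(11, 3)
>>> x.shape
(29, 3)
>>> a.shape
()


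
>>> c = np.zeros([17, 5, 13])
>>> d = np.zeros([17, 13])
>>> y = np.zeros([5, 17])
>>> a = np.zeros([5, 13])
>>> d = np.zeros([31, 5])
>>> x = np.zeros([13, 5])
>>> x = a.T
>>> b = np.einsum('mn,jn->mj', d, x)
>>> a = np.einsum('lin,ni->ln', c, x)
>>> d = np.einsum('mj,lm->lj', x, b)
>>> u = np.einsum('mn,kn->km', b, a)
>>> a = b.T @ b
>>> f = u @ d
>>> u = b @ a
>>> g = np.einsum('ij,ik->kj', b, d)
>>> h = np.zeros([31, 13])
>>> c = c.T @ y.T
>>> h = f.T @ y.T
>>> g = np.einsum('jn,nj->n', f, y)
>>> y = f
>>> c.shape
(13, 5, 5)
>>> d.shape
(31, 5)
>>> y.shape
(17, 5)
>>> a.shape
(13, 13)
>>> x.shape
(13, 5)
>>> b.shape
(31, 13)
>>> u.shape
(31, 13)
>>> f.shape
(17, 5)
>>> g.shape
(5,)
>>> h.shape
(5, 5)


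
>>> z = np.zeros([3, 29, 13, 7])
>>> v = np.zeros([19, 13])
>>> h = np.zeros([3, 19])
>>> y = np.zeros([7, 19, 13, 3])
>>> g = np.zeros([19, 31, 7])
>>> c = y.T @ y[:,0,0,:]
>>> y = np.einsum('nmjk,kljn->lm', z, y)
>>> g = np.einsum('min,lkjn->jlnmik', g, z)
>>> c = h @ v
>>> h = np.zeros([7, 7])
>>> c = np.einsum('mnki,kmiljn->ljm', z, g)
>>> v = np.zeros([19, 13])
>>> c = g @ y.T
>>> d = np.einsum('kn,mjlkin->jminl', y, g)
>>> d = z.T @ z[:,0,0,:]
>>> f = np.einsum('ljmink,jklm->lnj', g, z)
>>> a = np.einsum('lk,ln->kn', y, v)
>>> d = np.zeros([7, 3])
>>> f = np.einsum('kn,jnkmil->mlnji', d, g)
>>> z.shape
(3, 29, 13, 7)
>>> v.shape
(19, 13)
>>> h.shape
(7, 7)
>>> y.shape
(19, 29)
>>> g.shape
(13, 3, 7, 19, 31, 29)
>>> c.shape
(13, 3, 7, 19, 31, 19)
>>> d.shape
(7, 3)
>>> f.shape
(19, 29, 3, 13, 31)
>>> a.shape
(29, 13)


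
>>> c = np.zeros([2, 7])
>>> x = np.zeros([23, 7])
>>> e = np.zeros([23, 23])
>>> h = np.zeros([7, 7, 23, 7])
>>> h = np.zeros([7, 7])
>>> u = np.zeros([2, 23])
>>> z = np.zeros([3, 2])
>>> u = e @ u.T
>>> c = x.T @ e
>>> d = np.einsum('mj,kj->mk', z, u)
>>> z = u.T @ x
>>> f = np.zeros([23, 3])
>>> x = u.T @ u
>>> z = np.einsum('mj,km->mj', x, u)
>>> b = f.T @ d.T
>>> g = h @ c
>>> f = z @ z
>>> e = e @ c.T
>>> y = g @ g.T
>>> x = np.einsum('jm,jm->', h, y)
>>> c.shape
(7, 23)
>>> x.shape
()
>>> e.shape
(23, 7)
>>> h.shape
(7, 7)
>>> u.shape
(23, 2)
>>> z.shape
(2, 2)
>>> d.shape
(3, 23)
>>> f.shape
(2, 2)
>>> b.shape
(3, 3)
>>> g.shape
(7, 23)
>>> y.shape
(7, 7)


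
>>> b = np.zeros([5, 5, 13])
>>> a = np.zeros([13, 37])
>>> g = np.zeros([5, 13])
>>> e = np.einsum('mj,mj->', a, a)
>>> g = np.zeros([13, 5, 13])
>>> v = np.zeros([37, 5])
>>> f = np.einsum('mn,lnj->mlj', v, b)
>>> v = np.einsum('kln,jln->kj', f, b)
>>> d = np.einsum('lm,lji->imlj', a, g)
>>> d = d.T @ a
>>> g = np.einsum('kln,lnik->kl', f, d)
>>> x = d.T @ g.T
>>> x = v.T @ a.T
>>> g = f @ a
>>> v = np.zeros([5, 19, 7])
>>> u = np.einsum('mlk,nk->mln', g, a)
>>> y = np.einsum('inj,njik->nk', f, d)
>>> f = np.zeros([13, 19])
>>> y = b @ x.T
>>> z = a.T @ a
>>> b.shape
(5, 5, 13)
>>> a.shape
(13, 37)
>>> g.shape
(37, 5, 37)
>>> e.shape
()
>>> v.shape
(5, 19, 7)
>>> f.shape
(13, 19)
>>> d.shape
(5, 13, 37, 37)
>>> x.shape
(5, 13)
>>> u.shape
(37, 5, 13)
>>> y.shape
(5, 5, 5)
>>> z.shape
(37, 37)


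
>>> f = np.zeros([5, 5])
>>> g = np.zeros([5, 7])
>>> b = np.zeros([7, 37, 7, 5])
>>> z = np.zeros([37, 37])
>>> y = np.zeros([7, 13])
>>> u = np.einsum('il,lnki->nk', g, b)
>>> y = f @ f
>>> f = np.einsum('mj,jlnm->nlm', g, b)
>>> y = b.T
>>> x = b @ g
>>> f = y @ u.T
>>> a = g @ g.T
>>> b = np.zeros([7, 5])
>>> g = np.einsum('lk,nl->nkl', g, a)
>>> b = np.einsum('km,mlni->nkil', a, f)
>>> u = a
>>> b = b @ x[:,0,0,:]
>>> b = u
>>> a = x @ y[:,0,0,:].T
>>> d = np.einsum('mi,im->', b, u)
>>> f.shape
(5, 7, 37, 37)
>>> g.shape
(5, 7, 5)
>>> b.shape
(5, 5)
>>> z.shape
(37, 37)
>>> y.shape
(5, 7, 37, 7)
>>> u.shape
(5, 5)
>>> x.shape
(7, 37, 7, 7)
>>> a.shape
(7, 37, 7, 5)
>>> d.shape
()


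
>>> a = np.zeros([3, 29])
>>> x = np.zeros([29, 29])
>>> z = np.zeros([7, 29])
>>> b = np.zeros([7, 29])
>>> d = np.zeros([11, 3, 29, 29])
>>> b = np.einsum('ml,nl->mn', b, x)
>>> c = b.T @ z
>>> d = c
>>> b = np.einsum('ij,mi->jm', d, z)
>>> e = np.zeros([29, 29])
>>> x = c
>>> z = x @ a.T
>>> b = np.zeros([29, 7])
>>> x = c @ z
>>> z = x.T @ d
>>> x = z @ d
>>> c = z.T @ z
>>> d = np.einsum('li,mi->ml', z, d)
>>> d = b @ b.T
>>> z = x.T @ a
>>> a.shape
(3, 29)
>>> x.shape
(3, 29)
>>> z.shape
(29, 29)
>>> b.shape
(29, 7)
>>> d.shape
(29, 29)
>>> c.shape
(29, 29)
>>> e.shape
(29, 29)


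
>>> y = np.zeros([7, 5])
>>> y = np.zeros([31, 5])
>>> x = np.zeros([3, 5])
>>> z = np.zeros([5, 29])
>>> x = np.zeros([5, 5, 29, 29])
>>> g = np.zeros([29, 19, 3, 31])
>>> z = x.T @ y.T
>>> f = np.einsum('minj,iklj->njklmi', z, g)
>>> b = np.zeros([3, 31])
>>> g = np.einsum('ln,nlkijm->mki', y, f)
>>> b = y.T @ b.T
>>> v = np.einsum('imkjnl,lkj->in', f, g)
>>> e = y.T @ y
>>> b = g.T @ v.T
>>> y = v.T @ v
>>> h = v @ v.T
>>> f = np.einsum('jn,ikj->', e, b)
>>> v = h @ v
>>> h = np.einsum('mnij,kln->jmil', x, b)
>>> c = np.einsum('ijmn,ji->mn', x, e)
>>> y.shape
(29, 29)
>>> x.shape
(5, 5, 29, 29)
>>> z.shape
(29, 29, 5, 31)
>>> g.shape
(29, 19, 3)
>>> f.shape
()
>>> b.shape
(3, 19, 5)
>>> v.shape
(5, 29)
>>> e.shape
(5, 5)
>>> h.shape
(29, 5, 29, 19)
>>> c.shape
(29, 29)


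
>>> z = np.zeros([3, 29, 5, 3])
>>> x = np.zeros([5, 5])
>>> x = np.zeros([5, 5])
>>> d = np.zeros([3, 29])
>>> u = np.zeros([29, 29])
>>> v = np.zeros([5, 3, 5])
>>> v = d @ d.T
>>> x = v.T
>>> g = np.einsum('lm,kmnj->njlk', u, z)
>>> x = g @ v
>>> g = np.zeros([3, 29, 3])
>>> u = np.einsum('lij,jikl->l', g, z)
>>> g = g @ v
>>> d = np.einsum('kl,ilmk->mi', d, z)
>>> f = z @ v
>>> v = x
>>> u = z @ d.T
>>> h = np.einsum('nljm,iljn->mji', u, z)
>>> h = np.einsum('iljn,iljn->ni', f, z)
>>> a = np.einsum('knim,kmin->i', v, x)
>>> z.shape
(3, 29, 5, 3)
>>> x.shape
(5, 3, 29, 3)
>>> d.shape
(5, 3)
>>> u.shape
(3, 29, 5, 5)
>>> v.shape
(5, 3, 29, 3)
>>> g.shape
(3, 29, 3)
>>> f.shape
(3, 29, 5, 3)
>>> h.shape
(3, 3)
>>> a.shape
(29,)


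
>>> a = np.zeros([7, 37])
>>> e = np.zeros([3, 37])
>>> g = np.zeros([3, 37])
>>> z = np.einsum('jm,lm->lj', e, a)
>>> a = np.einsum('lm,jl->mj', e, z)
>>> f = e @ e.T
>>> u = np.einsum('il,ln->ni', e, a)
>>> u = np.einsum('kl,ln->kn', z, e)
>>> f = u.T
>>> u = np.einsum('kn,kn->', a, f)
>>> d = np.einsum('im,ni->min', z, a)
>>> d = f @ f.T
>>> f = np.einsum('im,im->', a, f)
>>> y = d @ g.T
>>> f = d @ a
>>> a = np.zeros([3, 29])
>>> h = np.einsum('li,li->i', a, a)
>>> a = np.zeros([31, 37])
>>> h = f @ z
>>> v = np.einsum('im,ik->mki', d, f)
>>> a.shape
(31, 37)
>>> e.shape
(3, 37)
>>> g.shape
(3, 37)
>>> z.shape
(7, 3)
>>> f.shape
(37, 7)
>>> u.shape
()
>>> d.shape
(37, 37)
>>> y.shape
(37, 3)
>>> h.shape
(37, 3)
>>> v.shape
(37, 7, 37)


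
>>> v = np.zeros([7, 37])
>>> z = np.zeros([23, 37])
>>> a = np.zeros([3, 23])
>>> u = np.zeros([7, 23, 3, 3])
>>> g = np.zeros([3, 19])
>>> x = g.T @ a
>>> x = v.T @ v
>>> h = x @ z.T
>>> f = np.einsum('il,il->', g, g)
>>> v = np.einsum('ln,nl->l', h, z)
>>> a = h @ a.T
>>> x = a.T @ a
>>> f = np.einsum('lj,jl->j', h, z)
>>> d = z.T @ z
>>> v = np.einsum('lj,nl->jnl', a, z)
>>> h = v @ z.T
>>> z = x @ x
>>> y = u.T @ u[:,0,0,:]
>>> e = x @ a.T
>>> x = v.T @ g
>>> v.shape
(3, 23, 37)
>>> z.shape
(3, 3)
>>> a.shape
(37, 3)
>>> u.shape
(7, 23, 3, 3)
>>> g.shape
(3, 19)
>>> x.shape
(37, 23, 19)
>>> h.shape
(3, 23, 23)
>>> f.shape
(23,)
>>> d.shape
(37, 37)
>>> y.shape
(3, 3, 23, 3)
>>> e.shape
(3, 37)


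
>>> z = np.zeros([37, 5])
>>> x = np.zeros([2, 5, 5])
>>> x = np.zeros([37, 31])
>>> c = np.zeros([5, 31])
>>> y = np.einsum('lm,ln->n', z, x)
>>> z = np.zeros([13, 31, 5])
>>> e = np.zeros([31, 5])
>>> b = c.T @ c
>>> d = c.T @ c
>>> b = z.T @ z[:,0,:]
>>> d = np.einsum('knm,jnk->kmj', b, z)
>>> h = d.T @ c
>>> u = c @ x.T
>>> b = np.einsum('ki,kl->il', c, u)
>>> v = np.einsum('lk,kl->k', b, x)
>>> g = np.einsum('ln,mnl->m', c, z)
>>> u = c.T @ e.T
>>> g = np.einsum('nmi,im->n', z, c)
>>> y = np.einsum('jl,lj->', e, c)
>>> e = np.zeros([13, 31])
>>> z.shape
(13, 31, 5)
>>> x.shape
(37, 31)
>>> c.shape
(5, 31)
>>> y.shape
()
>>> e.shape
(13, 31)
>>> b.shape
(31, 37)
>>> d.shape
(5, 5, 13)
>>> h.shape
(13, 5, 31)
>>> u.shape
(31, 31)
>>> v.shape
(37,)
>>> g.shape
(13,)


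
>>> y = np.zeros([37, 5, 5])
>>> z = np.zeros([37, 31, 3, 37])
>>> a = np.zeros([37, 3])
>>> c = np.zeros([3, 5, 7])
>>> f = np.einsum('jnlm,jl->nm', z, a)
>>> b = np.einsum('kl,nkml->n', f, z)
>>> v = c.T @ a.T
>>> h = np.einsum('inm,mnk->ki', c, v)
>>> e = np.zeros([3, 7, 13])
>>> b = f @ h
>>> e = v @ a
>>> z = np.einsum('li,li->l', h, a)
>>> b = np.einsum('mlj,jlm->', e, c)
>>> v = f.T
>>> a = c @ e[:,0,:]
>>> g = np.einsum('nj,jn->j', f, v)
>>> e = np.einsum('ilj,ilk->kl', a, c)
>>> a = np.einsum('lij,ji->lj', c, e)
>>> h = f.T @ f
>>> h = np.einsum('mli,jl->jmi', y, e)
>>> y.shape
(37, 5, 5)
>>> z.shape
(37,)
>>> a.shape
(3, 7)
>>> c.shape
(3, 5, 7)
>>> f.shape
(31, 37)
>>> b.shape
()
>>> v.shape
(37, 31)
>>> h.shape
(7, 37, 5)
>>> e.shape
(7, 5)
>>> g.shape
(37,)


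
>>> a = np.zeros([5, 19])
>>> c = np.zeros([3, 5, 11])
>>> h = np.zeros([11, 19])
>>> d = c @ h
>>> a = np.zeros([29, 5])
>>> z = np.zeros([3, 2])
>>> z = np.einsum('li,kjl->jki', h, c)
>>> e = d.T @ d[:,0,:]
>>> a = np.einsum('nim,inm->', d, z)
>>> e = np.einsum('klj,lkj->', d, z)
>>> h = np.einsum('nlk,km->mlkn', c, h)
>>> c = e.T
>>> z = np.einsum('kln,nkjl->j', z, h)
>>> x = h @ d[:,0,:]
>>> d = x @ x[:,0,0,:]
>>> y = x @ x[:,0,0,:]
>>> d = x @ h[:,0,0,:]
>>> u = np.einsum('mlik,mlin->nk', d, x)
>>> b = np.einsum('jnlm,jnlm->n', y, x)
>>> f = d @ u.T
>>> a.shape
()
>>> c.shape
()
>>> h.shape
(19, 5, 11, 3)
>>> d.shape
(19, 5, 11, 3)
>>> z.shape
(11,)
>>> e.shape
()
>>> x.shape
(19, 5, 11, 19)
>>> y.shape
(19, 5, 11, 19)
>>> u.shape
(19, 3)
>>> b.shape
(5,)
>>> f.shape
(19, 5, 11, 19)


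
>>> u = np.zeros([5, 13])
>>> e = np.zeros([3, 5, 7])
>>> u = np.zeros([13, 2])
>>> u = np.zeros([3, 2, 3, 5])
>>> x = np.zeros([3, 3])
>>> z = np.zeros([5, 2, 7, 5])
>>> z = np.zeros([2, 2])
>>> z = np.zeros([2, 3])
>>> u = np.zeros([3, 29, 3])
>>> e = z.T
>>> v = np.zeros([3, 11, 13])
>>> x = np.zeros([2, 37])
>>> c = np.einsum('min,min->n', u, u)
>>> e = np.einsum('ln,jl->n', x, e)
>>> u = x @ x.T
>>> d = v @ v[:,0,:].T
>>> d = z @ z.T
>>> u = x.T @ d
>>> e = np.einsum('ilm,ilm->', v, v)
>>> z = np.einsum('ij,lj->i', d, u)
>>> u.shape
(37, 2)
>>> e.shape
()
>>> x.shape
(2, 37)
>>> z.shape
(2,)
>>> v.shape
(3, 11, 13)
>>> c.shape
(3,)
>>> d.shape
(2, 2)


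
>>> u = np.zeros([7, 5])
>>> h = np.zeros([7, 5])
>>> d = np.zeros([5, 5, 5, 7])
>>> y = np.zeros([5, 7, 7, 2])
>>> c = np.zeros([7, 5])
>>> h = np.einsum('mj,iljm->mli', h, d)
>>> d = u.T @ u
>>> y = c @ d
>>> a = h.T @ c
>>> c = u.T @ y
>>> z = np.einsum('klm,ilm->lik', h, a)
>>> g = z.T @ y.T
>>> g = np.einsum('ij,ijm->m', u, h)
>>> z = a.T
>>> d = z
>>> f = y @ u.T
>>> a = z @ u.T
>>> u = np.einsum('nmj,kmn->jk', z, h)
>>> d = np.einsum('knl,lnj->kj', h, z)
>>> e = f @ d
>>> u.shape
(5, 7)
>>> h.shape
(7, 5, 5)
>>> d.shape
(7, 5)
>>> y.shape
(7, 5)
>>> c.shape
(5, 5)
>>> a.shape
(5, 5, 7)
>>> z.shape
(5, 5, 5)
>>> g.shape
(5,)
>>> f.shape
(7, 7)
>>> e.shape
(7, 5)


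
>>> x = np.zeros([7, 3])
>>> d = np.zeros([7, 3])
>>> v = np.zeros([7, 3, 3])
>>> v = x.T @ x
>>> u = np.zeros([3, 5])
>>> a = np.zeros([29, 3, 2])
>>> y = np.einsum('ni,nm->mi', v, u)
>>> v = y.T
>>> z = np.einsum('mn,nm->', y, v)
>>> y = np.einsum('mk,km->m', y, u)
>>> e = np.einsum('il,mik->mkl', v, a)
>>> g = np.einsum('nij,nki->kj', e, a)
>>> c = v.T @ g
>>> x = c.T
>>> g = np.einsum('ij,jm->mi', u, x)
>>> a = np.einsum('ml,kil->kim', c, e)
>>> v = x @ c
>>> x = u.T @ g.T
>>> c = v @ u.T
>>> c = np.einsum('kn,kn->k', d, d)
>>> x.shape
(5, 5)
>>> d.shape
(7, 3)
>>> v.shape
(5, 5)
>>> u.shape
(3, 5)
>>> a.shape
(29, 2, 5)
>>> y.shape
(5,)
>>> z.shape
()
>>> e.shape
(29, 2, 5)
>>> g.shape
(5, 3)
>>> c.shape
(7,)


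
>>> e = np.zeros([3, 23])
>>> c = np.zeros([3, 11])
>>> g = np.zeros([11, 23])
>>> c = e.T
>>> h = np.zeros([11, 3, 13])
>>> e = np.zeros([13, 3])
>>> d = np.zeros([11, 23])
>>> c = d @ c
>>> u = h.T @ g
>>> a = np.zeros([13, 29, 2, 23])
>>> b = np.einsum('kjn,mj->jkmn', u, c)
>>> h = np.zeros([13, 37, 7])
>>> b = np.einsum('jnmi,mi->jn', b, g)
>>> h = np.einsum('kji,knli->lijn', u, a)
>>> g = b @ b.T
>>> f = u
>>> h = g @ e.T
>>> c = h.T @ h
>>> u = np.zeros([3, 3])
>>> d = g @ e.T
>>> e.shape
(13, 3)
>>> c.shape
(13, 13)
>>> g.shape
(3, 3)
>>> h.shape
(3, 13)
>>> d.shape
(3, 13)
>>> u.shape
(3, 3)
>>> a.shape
(13, 29, 2, 23)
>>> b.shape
(3, 13)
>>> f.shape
(13, 3, 23)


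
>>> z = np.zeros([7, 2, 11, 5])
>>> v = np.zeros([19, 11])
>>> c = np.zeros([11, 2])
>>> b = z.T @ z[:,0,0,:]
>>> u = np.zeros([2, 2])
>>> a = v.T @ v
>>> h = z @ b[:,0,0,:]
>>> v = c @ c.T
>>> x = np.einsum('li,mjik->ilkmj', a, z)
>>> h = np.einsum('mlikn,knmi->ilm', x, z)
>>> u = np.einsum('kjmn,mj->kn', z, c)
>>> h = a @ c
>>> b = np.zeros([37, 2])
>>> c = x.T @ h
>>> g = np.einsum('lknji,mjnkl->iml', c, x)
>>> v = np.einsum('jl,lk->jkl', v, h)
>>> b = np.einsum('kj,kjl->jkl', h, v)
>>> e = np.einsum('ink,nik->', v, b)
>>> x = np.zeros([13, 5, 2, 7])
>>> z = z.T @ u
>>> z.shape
(5, 11, 2, 5)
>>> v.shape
(11, 2, 11)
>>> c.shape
(2, 7, 5, 11, 2)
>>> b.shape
(2, 11, 11)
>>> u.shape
(7, 5)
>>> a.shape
(11, 11)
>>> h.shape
(11, 2)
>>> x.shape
(13, 5, 2, 7)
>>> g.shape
(2, 11, 2)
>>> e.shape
()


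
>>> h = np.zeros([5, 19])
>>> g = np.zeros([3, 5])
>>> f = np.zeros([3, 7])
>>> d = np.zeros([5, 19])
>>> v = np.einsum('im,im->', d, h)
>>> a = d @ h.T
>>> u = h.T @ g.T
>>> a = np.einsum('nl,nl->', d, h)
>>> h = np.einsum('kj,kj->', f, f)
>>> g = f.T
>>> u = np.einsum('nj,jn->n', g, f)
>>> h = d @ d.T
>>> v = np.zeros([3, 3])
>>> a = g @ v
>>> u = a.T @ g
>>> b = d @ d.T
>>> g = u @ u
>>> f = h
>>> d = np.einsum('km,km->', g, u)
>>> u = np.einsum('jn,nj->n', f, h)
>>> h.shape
(5, 5)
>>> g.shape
(3, 3)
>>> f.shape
(5, 5)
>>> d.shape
()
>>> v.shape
(3, 3)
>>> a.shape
(7, 3)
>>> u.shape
(5,)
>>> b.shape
(5, 5)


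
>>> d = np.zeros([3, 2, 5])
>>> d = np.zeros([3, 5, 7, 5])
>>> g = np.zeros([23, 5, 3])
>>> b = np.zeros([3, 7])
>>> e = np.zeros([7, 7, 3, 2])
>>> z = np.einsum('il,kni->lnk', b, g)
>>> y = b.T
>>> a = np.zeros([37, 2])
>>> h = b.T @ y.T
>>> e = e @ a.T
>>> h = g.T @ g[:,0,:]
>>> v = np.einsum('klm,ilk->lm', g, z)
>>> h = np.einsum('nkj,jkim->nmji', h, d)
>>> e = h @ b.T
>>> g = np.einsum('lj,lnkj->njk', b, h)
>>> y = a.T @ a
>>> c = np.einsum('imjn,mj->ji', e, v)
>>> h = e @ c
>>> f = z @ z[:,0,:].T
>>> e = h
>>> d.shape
(3, 5, 7, 5)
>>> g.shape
(5, 7, 3)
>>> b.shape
(3, 7)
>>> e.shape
(3, 5, 3, 3)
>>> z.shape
(7, 5, 23)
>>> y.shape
(2, 2)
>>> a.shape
(37, 2)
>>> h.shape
(3, 5, 3, 3)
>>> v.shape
(5, 3)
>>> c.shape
(3, 3)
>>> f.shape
(7, 5, 7)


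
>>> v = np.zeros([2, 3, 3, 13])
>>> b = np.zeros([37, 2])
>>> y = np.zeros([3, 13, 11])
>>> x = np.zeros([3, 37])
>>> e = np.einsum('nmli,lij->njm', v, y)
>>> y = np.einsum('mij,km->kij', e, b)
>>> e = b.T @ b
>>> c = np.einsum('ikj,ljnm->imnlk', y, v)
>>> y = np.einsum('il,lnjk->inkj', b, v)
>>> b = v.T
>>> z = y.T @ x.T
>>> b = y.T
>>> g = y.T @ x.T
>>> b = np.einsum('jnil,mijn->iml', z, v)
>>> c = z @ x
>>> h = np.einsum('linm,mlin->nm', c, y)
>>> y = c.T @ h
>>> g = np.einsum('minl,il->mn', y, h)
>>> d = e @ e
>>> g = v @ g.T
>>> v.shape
(2, 3, 3, 13)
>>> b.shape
(3, 2, 3)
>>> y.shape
(37, 3, 13, 37)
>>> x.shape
(3, 37)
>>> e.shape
(2, 2)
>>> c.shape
(3, 13, 3, 37)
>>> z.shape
(3, 13, 3, 3)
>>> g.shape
(2, 3, 3, 37)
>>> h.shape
(3, 37)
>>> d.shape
(2, 2)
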